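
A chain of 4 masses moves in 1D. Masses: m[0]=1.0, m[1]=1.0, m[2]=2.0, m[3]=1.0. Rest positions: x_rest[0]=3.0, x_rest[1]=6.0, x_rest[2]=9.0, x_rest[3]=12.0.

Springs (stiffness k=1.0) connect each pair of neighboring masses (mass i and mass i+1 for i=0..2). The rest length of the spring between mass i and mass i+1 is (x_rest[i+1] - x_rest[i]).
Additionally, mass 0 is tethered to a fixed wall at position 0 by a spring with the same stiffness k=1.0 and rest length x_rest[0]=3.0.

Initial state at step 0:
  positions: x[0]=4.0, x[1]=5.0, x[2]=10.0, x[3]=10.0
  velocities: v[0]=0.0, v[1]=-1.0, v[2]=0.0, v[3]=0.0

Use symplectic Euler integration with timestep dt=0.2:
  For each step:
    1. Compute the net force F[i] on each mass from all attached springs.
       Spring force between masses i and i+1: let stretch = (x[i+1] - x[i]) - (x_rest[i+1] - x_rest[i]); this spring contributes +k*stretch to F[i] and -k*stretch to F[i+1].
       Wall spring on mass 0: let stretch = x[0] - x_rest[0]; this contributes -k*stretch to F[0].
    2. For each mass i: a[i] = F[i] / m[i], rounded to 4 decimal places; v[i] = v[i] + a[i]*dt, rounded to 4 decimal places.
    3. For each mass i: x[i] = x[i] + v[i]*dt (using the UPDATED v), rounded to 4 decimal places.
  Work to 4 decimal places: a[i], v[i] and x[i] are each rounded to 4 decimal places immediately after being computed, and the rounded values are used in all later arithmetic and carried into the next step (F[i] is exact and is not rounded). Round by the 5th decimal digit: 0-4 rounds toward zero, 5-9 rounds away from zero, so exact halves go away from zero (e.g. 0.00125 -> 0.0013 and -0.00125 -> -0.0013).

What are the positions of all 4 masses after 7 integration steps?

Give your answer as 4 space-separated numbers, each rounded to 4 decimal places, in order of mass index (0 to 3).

Step 0: x=[4.0000 5.0000 10.0000 10.0000] v=[0.0000 -1.0000 0.0000 0.0000]
Step 1: x=[3.8800 4.9600 9.9000 10.1200] v=[-0.6000 -0.2000 -0.5000 0.6000]
Step 2: x=[3.6480 5.0744 9.7056 10.3512] v=[-1.1600 0.5720 -0.9720 1.1560]
Step 3: x=[3.3271 5.3170 9.4315 10.6766] v=[-1.6043 1.2130 -1.3706 1.6269]
Step 4: x=[2.9528 5.6446 9.1000 11.0722] v=[-1.8717 1.6379 -1.6575 1.9779]
Step 5: x=[2.5680 6.0027 8.7388 11.5089] v=[-1.9239 1.7906 -1.8058 2.1835]
Step 6: x=[2.2179 6.3329 8.3783 11.9548] v=[-1.7506 1.6509 -1.8024 2.2295]
Step 7: x=[1.9437 6.5803 8.0484 12.3776] v=[-1.3712 1.2370 -1.6493 2.1142]

Answer: 1.9437 6.5803 8.0484 12.3776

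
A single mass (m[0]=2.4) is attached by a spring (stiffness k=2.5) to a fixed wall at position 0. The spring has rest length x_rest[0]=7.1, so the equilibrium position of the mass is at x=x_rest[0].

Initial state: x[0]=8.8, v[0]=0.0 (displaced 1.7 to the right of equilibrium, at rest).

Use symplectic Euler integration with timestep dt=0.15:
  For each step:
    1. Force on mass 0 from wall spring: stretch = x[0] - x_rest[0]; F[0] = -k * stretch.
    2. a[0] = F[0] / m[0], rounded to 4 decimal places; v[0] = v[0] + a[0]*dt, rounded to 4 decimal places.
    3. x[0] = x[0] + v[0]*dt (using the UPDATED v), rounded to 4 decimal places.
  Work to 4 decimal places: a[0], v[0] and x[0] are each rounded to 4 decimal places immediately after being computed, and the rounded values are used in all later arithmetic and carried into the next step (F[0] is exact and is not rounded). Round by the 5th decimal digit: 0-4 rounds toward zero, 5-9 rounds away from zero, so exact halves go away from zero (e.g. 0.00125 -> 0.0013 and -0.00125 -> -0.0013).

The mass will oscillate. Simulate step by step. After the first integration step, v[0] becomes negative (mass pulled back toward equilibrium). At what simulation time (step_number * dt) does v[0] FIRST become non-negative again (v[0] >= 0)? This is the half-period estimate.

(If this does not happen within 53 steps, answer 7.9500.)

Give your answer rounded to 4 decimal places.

Answer: 3.1500

Derivation:
Step 0: x=[8.8000] v=[0.0000]
Step 1: x=[8.7602] v=[-0.2656]
Step 2: x=[8.6815] v=[-0.5250]
Step 3: x=[8.5657] v=[-0.7721]
Step 4: x=[8.4155] v=[-1.0011]
Step 5: x=[8.2345] v=[-1.2066]
Step 6: x=[8.0269] v=[-1.3839]
Step 7: x=[7.7976] v=[-1.5287]
Step 8: x=[7.5519] v=[-1.6377]
Step 9: x=[7.2957] v=[-1.7083]
Step 10: x=[7.0349] v=[-1.7389]
Step 11: x=[6.7756] v=[-1.7287]
Step 12: x=[6.5239] v=[-1.6780]
Step 13: x=[6.2857] v=[-1.5880]
Step 14: x=[6.0666] v=[-1.4608]
Step 15: x=[5.8717] v=[-1.2993]
Step 16: x=[5.7056] v=[-1.1074]
Step 17: x=[5.5722] v=[-0.8895]
Step 18: x=[5.4746] v=[-0.6508]
Step 19: x=[5.4151] v=[-0.3968]
Step 20: x=[5.3951] v=[-0.1335]
Step 21: x=[5.4150] v=[0.1329]
First v>=0 after going negative at step 21, time=3.1500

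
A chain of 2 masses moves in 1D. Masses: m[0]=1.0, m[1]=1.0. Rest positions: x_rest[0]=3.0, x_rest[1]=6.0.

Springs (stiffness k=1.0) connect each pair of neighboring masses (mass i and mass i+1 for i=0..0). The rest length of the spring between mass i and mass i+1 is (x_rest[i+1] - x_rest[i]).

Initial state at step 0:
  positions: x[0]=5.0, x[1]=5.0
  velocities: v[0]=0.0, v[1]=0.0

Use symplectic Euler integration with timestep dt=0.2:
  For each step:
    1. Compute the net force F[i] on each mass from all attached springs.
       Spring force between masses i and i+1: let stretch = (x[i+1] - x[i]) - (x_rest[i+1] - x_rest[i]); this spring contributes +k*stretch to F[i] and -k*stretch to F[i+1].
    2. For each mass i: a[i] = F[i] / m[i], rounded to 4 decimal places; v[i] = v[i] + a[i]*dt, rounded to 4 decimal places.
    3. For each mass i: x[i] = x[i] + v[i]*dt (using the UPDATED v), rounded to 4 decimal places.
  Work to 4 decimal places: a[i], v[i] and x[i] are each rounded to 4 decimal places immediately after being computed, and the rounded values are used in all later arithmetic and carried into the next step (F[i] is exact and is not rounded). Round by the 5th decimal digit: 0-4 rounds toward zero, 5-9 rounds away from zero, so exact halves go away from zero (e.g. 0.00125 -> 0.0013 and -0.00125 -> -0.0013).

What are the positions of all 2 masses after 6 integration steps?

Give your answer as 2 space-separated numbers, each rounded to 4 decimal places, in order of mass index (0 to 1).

Step 0: x=[5.0000 5.0000] v=[0.0000 0.0000]
Step 1: x=[4.8800 5.1200] v=[-0.6000 0.6000]
Step 2: x=[4.6496 5.3504] v=[-1.1520 1.1520]
Step 3: x=[4.3272 5.6728] v=[-1.6118 1.6118]
Step 4: x=[3.9387 6.0613] v=[-1.9427 1.9427]
Step 5: x=[3.5151 6.4849] v=[-2.1182 2.1182]
Step 6: x=[3.0903 6.9097] v=[-2.1242 2.1242]

Answer: 3.0903 6.9097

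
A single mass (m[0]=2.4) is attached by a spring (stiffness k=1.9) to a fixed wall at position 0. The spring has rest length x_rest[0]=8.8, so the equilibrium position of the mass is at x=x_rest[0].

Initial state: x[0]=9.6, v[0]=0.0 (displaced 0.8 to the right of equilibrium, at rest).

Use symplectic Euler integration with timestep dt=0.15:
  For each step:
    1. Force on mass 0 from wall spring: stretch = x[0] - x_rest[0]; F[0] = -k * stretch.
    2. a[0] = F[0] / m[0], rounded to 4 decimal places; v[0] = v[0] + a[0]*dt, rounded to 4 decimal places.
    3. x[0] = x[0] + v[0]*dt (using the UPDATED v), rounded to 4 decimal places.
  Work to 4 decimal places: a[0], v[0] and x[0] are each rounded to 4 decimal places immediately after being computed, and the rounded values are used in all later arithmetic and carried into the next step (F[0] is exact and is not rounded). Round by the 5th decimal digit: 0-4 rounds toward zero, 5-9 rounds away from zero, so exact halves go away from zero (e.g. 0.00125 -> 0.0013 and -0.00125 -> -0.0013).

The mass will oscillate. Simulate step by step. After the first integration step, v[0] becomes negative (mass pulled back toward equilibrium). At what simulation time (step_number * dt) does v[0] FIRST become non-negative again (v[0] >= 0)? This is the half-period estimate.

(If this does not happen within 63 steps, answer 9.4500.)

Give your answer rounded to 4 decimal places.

Answer: 3.6000

Derivation:
Step 0: x=[9.6000] v=[0.0000]
Step 1: x=[9.5858] v=[-0.0950]
Step 2: x=[9.5576] v=[-0.1883]
Step 3: x=[9.5159] v=[-0.2783]
Step 4: x=[9.4614] v=[-0.3633]
Step 5: x=[9.3951] v=[-0.4418]
Step 6: x=[9.3182] v=[-0.5125]
Step 7: x=[9.2321] v=[-0.5740]
Step 8: x=[9.1383] v=[-0.6253]
Step 9: x=[9.0385] v=[-0.6655]
Step 10: x=[8.9344] v=[-0.6938]
Step 11: x=[8.8279] v=[-0.7098]
Step 12: x=[8.7209] v=[-0.7131]
Step 13: x=[8.6153] v=[-0.7037]
Step 14: x=[8.5130] v=[-0.6818]
Step 15: x=[8.4158] v=[-0.6477]
Step 16: x=[8.3255] v=[-0.6021]
Step 17: x=[8.2436] v=[-0.5458]
Step 18: x=[8.1716] v=[-0.4797]
Step 19: x=[8.1108] v=[-0.4051]
Step 20: x=[8.0623] v=[-0.3233]
Step 21: x=[8.0269] v=[-0.2357]
Step 22: x=[8.0053] v=[-0.1439]
Step 23: x=[7.9979] v=[-0.0495]
Step 24: x=[8.0048] v=[0.0458]
First v>=0 after going negative at step 24, time=3.6000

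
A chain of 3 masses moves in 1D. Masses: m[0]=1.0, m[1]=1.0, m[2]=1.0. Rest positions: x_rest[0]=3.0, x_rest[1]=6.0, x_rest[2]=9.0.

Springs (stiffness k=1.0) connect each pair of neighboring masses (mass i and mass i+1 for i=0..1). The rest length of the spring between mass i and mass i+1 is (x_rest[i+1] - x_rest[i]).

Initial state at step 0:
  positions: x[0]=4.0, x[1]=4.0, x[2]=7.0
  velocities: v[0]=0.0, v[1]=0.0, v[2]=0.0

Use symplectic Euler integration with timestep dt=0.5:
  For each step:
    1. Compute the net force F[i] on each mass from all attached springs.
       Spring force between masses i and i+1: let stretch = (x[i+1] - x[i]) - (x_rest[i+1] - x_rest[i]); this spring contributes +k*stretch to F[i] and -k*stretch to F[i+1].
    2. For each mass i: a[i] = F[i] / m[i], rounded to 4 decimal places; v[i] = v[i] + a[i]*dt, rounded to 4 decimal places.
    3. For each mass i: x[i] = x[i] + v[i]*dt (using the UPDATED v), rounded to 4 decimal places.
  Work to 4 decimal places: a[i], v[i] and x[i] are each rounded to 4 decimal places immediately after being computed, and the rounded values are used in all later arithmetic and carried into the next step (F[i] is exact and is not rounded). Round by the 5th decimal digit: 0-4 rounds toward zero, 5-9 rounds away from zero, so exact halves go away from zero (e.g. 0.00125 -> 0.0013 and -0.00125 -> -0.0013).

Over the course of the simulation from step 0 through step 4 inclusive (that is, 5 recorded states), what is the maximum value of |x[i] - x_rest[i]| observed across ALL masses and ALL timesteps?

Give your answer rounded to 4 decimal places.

Step 0: x=[4.0000 4.0000 7.0000] v=[0.0000 0.0000 0.0000]
Step 1: x=[3.2500 4.7500 7.0000] v=[-1.5000 1.5000 0.0000]
Step 2: x=[2.1250 5.6875 7.1875] v=[-2.2500 1.8750 0.3750]
Step 3: x=[1.1406 6.1094 7.7500] v=[-1.9688 0.8438 1.1250]
Step 4: x=[0.6484 5.6993 8.6524] v=[-0.9844 -0.8203 1.8047]
Max displacement = 2.3516

Answer: 2.3516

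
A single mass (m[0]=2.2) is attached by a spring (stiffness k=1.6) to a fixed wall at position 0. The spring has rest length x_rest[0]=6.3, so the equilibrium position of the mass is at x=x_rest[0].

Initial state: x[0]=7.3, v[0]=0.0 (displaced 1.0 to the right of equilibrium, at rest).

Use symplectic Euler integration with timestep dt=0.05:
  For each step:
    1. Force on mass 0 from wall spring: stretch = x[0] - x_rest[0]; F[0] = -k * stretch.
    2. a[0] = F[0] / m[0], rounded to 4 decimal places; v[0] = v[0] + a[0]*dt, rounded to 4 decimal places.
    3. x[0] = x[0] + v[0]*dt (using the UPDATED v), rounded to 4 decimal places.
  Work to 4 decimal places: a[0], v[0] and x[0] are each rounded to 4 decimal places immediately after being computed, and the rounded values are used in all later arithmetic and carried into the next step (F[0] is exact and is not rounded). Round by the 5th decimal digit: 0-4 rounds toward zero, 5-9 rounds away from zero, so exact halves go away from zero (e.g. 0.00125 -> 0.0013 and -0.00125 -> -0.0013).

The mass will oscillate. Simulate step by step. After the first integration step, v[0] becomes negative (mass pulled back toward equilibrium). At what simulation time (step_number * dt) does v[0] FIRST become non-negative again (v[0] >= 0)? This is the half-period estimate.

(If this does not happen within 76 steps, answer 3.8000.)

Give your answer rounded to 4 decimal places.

Answer: 3.7000

Derivation:
Step 0: x=[7.3000] v=[0.0000]
Step 1: x=[7.2982] v=[-0.0364]
Step 2: x=[7.2946] v=[-0.0727]
Step 3: x=[7.2892] v=[-0.1089]
Step 4: x=[7.2820] v=[-0.1449]
Step 5: x=[7.2730] v=[-0.1806]
Step 6: x=[7.2622] v=[-0.2160]
Step 7: x=[7.2497] v=[-0.2510]
Step 8: x=[7.2354] v=[-0.2855]
Step 9: x=[7.2194] v=[-0.3195]
Step 10: x=[7.2018] v=[-0.3529]
Step 11: x=[7.1825] v=[-0.3857]
Step 12: x=[7.1616] v=[-0.4178]
Step 13: x=[7.1391] v=[-0.4491]
Step 14: x=[7.1151] v=[-0.4796]
Step 15: x=[7.0896] v=[-0.5092]
Step 16: x=[7.0627] v=[-0.5379]
Step 17: x=[7.0344] v=[-0.5656]
Step 18: x=[7.0048] v=[-0.5923]
Step 19: x=[6.9739] v=[-0.6179]
Step 20: x=[6.9418] v=[-0.6424]
Step 21: x=[6.9085] v=[-0.6657]
Step 22: x=[6.8741] v=[-0.6878]
Step 23: x=[6.8387] v=[-0.7087]
Step 24: x=[6.8023] v=[-0.7283]
Step 25: x=[6.7650] v=[-0.7466]
Step 26: x=[6.7268] v=[-0.7635]
Step 27: x=[6.6879] v=[-0.7790]
Step 28: x=[6.6482] v=[-0.7931]
Step 29: x=[6.6079] v=[-0.8058]
Step 30: x=[6.5671] v=[-0.8170]
Step 31: x=[6.5258] v=[-0.8267]
Step 32: x=[6.4841] v=[-0.8349]
Step 33: x=[6.4420] v=[-0.8416]
Step 34: x=[6.3997] v=[-0.8468]
Step 35: x=[6.3572] v=[-0.8504]
Step 36: x=[6.3146] v=[-0.8525]
Step 37: x=[6.2720] v=[-0.8530]
Step 38: x=[6.2294] v=[-0.8520]
Step 39: x=[6.1869] v=[-0.8494]
Step 40: x=[6.1446] v=[-0.8453]
Step 41: x=[6.1026] v=[-0.8397]
Step 42: x=[6.0610] v=[-0.8325]
Step 43: x=[6.0198] v=[-0.8238]
Step 44: x=[5.9791] v=[-0.8136]
Step 45: x=[5.9390] v=[-0.8019]
Step 46: x=[5.8996] v=[-0.7888]
Step 47: x=[5.8609] v=[-0.7742]
Step 48: x=[5.8230] v=[-0.7582]
Step 49: x=[5.7860] v=[-0.7409]
Step 50: x=[5.7499] v=[-0.7222]
Step 51: x=[5.7148] v=[-0.7022]
Step 52: x=[5.6808] v=[-0.6809]
Step 53: x=[5.6479] v=[-0.6584]
Step 54: x=[5.6162] v=[-0.6347]
Step 55: x=[5.5857] v=[-0.6098]
Step 56: x=[5.5565] v=[-0.5838]
Step 57: x=[5.5287] v=[-0.5568]
Step 58: x=[5.5023] v=[-0.5288]
Step 59: x=[5.4773] v=[-0.4998]
Step 60: x=[5.4538] v=[-0.4699]
Step 61: x=[5.4318] v=[-0.4391]
Step 62: x=[5.4114] v=[-0.4075]
Step 63: x=[5.3926] v=[-0.3752]
Step 64: x=[5.3755] v=[-0.3422]
Step 65: x=[5.3601] v=[-0.3086]
Step 66: x=[5.3464] v=[-0.2744]
Step 67: x=[5.3344] v=[-0.2397]
Step 68: x=[5.3242] v=[-0.2046]
Step 69: x=[5.3157] v=[-0.1691]
Step 70: x=[5.3090] v=[-0.1333]
Step 71: x=[5.3041] v=[-0.0973]
Step 72: x=[5.3010] v=[-0.0611]
Step 73: x=[5.2998] v=[-0.0248]
Step 74: x=[5.3004] v=[0.0116]
First v>=0 after going negative at step 74, time=3.7000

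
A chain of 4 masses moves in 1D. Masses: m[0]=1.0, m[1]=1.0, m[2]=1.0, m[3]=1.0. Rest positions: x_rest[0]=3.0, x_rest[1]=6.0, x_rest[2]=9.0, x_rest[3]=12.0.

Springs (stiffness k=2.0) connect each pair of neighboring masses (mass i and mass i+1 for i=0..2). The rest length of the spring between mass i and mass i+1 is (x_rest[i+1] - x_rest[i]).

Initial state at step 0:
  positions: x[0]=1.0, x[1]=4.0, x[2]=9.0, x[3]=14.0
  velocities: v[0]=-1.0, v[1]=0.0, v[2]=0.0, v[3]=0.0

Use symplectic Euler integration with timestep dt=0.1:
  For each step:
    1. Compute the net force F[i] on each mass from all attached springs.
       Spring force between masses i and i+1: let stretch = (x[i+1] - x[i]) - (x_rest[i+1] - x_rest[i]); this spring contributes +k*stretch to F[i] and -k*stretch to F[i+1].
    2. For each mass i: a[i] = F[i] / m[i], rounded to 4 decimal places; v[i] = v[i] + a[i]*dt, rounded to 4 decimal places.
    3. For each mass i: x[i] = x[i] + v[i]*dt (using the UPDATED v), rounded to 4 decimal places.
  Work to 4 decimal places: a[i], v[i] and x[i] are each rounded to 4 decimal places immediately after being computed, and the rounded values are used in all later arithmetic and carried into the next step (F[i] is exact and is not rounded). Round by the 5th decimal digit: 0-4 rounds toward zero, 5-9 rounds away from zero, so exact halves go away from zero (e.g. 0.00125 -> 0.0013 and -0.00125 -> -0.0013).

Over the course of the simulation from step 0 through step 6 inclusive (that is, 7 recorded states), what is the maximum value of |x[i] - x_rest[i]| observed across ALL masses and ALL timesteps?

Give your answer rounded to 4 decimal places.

Answer: 2.4823

Derivation:
Step 0: x=[1.0000 4.0000 9.0000 14.0000] v=[-1.0000 0.0000 0.0000 0.0000]
Step 1: x=[0.9000 4.0400 9.0000 13.9600] v=[-1.0000 0.4000 0.0000 -0.4000]
Step 2: x=[0.8028 4.1164 9.0000 13.8808] v=[-0.9720 0.7640 0.0000 -0.7920]
Step 3: x=[0.7119 4.2242 8.9999 13.7640] v=[-0.9093 1.0780 -0.0006 -1.1682]
Step 4: x=[0.6312 4.3573 8.9996 13.6119] v=[-0.8068 1.3307 -0.0029 -1.5210]
Step 5: x=[0.5650 4.5087 8.9987 13.4276] v=[-0.6616 1.5139 -0.0089 -1.8435]
Step 6: x=[0.5177 4.6710 8.9966 13.2147] v=[-0.4729 1.6232 -0.0211 -2.1293]
Max displacement = 2.4823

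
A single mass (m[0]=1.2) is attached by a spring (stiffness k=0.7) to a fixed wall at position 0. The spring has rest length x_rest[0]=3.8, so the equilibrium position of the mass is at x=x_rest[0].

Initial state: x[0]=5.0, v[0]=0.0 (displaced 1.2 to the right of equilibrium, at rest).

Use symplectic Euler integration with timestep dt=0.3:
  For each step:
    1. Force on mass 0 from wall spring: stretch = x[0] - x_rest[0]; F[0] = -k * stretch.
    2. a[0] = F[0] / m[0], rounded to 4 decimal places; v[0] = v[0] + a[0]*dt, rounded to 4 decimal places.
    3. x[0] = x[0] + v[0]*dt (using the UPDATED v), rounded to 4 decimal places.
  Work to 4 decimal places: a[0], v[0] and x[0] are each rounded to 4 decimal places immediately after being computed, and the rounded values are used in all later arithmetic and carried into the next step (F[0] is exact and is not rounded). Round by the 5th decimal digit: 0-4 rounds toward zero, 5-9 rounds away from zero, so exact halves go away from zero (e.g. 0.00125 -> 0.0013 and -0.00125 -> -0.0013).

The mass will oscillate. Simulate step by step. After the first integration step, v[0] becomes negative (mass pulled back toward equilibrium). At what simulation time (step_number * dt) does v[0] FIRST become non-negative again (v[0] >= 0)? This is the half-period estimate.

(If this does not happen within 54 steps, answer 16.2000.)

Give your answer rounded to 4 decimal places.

Answer: 4.2000

Derivation:
Step 0: x=[5.0000] v=[0.0000]
Step 1: x=[4.9370] v=[-0.2100]
Step 2: x=[4.8143] v=[-0.4090]
Step 3: x=[4.6384] v=[-0.5865]
Step 4: x=[4.4184] v=[-0.7332]
Step 5: x=[4.1660] v=[-0.8414]
Step 6: x=[3.8944] v=[-0.9055]
Step 7: x=[3.6178] v=[-0.9220]
Step 8: x=[3.3508] v=[-0.8901]
Step 9: x=[3.1074] v=[-0.8115]
Step 10: x=[2.9003] v=[-0.6903]
Step 11: x=[2.7404] v=[-0.5329]
Step 12: x=[2.6362] v=[-0.3475]
Step 13: x=[2.5931] v=[-0.1438]
Step 14: x=[2.6133] v=[0.0674]
First v>=0 after going negative at step 14, time=4.2000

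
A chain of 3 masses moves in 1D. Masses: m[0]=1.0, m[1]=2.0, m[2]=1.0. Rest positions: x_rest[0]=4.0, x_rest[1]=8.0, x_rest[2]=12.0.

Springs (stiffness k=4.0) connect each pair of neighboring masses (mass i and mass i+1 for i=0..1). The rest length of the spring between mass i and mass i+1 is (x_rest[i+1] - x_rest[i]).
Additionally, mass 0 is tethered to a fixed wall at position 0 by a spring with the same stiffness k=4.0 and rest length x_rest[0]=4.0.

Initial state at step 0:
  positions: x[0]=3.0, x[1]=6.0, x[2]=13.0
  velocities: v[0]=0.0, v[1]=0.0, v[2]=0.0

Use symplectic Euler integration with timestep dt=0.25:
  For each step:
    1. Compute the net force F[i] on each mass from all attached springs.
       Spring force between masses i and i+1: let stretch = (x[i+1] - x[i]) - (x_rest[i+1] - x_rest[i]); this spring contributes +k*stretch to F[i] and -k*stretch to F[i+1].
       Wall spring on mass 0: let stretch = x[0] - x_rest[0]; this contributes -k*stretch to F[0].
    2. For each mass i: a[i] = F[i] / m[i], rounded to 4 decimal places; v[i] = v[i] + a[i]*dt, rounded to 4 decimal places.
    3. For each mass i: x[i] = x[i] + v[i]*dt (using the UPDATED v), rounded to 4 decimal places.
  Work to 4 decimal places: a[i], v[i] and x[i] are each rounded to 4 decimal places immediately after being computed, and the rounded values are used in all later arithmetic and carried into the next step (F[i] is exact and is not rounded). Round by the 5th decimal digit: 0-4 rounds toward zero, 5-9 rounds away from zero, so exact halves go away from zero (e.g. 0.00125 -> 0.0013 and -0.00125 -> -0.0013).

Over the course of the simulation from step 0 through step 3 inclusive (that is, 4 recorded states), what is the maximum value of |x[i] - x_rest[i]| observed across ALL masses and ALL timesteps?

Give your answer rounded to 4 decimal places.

Step 0: x=[3.0000 6.0000 13.0000] v=[0.0000 0.0000 0.0000]
Step 1: x=[3.0000 6.5000 12.2500] v=[0.0000 2.0000 -3.0000]
Step 2: x=[3.1250 7.2813 11.0625] v=[0.5000 3.1250 -4.7500]
Step 3: x=[3.5078 8.0157 9.9297] v=[1.5313 2.9375 -4.5312]
Max displacement = 2.0703

Answer: 2.0703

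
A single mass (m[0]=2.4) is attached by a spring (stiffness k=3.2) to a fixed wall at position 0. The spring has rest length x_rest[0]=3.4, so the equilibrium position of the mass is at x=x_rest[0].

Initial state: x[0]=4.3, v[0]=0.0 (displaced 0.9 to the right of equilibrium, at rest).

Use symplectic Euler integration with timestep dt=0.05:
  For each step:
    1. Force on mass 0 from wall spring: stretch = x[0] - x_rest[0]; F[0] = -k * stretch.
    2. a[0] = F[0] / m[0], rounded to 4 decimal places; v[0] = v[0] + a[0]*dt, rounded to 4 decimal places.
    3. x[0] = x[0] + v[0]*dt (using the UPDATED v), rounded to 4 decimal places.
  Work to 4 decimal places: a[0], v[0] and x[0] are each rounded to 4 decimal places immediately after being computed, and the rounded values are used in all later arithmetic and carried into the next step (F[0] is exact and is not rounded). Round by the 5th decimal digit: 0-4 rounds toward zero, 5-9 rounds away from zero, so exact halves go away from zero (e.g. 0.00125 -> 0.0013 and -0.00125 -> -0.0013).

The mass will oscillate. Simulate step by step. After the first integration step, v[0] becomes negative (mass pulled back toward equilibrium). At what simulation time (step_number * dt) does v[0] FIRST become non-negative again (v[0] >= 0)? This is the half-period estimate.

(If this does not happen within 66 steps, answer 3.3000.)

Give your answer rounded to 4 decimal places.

Answer: 2.7500

Derivation:
Step 0: x=[4.3000] v=[0.0000]
Step 1: x=[4.2970] v=[-0.0600]
Step 2: x=[4.2910] v=[-0.1198]
Step 3: x=[4.2820] v=[-0.1792]
Step 4: x=[4.2701] v=[-0.2380]
Step 5: x=[4.2553] v=[-0.2960]
Step 6: x=[4.2377] v=[-0.3530]
Step 7: x=[4.2173] v=[-0.4088]
Step 8: x=[4.1941] v=[-0.4633]
Step 9: x=[4.1683] v=[-0.5162]
Step 10: x=[4.1399] v=[-0.5674]
Step 11: x=[4.1091] v=[-0.6167]
Step 12: x=[4.0759] v=[-0.6640]
Step 13: x=[4.0404] v=[-0.7091]
Step 14: x=[4.0028] v=[-0.7518]
Step 15: x=[3.9632] v=[-0.7920]
Step 16: x=[3.9217] v=[-0.8295]
Step 17: x=[3.8785] v=[-0.8643]
Step 18: x=[3.8337] v=[-0.8962]
Step 19: x=[3.7874] v=[-0.9251]
Step 20: x=[3.7399] v=[-0.9509]
Step 21: x=[3.6912] v=[-0.9736]
Step 22: x=[3.6416] v=[-0.9930]
Step 23: x=[3.5911] v=[-1.0091]
Step 24: x=[3.5400] v=[-1.0218]
Step 25: x=[3.4884] v=[-1.0311]
Step 26: x=[3.4366] v=[-1.0370]
Step 27: x=[3.3846] v=[-1.0394]
Step 28: x=[3.3327] v=[-1.0384]
Step 29: x=[3.2810] v=[-1.0339]
Step 30: x=[3.2297] v=[-1.0260]
Step 31: x=[3.1790] v=[-1.0146]
Step 32: x=[3.1290] v=[-0.9999]
Step 33: x=[3.0799] v=[-0.9818]
Step 34: x=[3.0319] v=[-0.9605]
Step 35: x=[2.9851] v=[-0.9360]
Step 36: x=[2.9397] v=[-0.9083]
Step 37: x=[2.8958] v=[-0.8776]
Step 38: x=[2.8536] v=[-0.8440]
Step 39: x=[2.8132] v=[-0.8076]
Step 40: x=[2.7748] v=[-0.7685]
Step 41: x=[2.7385] v=[-0.7268]
Step 42: x=[2.7044] v=[-0.6827]
Step 43: x=[2.6726] v=[-0.6363]
Step 44: x=[2.6432] v=[-0.5878]
Step 45: x=[2.6163] v=[-0.5373]
Step 46: x=[2.5920] v=[-0.4851]
Step 47: x=[2.5704] v=[-0.4312]
Step 48: x=[2.5516] v=[-0.3759]
Step 49: x=[2.5356] v=[-0.3193]
Step 50: x=[2.5225] v=[-0.2617]
Step 51: x=[2.5123] v=[-0.2032]
Step 52: x=[2.5051] v=[-0.1440]
Step 53: x=[2.5009] v=[-0.0843]
Step 54: x=[2.4997] v=[-0.0244]
Step 55: x=[2.5015] v=[0.0356]
First v>=0 after going negative at step 55, time=2.7500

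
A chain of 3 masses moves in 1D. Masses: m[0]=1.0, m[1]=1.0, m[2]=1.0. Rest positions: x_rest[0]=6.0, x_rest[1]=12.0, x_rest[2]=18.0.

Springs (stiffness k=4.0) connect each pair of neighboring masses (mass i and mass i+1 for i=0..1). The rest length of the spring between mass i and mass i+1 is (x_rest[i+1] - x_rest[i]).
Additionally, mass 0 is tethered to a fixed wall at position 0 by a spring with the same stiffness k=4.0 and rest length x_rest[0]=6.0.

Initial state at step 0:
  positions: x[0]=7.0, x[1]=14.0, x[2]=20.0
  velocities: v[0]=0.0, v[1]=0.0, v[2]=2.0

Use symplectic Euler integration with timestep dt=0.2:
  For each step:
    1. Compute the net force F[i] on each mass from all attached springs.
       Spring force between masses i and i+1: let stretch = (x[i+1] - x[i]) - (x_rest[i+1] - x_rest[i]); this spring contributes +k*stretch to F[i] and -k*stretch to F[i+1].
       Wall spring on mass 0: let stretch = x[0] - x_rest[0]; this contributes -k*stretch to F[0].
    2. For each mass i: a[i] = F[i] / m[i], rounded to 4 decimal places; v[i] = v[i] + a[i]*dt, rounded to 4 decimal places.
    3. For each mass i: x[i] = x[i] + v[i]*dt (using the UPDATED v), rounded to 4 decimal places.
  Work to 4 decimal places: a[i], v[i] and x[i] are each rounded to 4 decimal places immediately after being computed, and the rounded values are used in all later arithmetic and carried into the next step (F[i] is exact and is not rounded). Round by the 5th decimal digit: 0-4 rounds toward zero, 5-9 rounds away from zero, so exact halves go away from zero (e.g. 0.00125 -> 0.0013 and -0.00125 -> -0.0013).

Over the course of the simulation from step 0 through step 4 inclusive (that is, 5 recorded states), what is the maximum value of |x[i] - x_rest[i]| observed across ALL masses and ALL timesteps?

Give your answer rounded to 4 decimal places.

Answer: 2.8488

Derivation:
Step 0: x=[7.0000 14.0000 20.0000] v=[0.0000 0.0000 2.0000]
Step 1: x=[7.0000 13.8400 20.4000] v=[0.0000 -0.8000 2.0000]
Step 2: x=[6.9744 13.6352 20.7104] v=[-0.1280 -1.0240 1.5520]
Step 3: x=[6.8986 13.4967 20.8488] v=[-0.3789 -0.6925 0.6918]
Step 4: x=[6.7747 13.4788 20.7708] v=[-0.6193 -0.0893 -0.3899]
Max displacement = 2.8488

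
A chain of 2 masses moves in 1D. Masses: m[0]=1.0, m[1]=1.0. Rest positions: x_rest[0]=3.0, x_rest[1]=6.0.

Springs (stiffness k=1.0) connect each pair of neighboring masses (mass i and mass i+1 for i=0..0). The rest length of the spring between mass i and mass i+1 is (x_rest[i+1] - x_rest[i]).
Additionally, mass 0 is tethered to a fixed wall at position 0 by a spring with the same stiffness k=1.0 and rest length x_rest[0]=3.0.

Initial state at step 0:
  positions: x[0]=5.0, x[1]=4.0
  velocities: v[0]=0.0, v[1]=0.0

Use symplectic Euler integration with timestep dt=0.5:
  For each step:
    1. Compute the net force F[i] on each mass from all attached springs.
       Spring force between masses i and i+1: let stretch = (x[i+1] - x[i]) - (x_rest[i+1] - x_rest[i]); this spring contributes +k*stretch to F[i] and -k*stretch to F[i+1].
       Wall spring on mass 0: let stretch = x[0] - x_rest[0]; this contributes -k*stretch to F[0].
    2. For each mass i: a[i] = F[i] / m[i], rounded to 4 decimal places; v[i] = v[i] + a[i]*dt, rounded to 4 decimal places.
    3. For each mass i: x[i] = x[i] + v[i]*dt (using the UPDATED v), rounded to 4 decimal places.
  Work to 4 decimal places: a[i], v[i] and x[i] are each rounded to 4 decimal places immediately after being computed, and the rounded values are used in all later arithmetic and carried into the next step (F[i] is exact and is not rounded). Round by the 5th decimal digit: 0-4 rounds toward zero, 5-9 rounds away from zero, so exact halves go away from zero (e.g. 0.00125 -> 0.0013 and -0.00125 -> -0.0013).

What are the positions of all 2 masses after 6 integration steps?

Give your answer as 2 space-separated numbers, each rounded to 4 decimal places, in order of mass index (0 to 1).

Answer: 4.8014 5.2203

Derivation:
Step 0: x=[5.0000 4.0000] v=[0.0000 0.0000]
Step 1: x=[3.5000 5.0000] v=[-3.0000 2.0000]
Step 2: x=[1.5000 6.3750] v=[-4.0000 2.7500]
Step 3: x=[0.3438 7.2813] v=[-2.3125 1.8125]
Step 4: x=[0.8360 7.2032] v=[0.9844 -0.1563]
Step 5: x=[2.7110 6.2833] v=[3.7500 -1.8399]
Step 6: x=[4.8014 5.2203] v=[4.1807 -2.1261]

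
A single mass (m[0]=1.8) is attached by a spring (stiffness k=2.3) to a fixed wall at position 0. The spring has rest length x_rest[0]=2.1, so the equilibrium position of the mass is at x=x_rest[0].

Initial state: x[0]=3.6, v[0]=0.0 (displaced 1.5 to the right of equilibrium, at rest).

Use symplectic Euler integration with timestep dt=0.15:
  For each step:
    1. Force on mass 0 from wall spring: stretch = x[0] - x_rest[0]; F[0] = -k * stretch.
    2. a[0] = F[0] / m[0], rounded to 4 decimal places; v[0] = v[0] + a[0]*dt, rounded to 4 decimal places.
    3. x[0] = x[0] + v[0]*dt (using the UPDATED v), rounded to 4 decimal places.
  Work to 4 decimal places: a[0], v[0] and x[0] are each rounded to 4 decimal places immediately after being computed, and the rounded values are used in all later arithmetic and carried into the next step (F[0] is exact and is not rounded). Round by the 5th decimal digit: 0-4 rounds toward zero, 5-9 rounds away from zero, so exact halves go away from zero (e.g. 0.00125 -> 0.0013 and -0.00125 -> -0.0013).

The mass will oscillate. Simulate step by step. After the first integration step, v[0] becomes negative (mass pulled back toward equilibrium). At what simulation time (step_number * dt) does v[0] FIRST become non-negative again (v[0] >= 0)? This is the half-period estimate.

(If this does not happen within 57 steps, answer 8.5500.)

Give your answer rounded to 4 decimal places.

Step 0: x=[3.6000] v=[0.0000]
Step 1: x=[3.5569] v=[-0.2875]
Step 2: x=[3.4719] v=[-0.5667]
Step 3: x=[3.3474] v=[-0.8297]
Step 4: x=[3.1871] v=[-1.0688]
Step 5: x=[2.9955] v=[-1.2772]
Step 6: x=[2.7782] v=[-1.4488]
Step 7: x=[2.5414] v=[-1.5788]
Step 8: x=[2.2919] v=[-1.6634]
Step 9: x=[2.0369] v=[-1.7002]
Step 10: x=[1.7837] v=[-1.6881]
Step 11: x=[1.5396] v=[-1.6275]
Step 12: x=[1.3116] v=[-1.5201]
Step 13: x=[1.1063] v=[-1.3690]
Step 14: x=[0.9295] v=[-1.1785]
Step 15: x=[0.7864] v=[-0.9542]
Step 16: x=[0.6810] v=[-0.7024]
Step 17: x=[0.6164] v=[-0.4304]
Step 18: x=[0.5945] v=[-0.1460]
Step 19: x=[0.6159] v=[0.1426]
First v>=0 after going negative at step 19, time=2.8500

Answer: 2.8500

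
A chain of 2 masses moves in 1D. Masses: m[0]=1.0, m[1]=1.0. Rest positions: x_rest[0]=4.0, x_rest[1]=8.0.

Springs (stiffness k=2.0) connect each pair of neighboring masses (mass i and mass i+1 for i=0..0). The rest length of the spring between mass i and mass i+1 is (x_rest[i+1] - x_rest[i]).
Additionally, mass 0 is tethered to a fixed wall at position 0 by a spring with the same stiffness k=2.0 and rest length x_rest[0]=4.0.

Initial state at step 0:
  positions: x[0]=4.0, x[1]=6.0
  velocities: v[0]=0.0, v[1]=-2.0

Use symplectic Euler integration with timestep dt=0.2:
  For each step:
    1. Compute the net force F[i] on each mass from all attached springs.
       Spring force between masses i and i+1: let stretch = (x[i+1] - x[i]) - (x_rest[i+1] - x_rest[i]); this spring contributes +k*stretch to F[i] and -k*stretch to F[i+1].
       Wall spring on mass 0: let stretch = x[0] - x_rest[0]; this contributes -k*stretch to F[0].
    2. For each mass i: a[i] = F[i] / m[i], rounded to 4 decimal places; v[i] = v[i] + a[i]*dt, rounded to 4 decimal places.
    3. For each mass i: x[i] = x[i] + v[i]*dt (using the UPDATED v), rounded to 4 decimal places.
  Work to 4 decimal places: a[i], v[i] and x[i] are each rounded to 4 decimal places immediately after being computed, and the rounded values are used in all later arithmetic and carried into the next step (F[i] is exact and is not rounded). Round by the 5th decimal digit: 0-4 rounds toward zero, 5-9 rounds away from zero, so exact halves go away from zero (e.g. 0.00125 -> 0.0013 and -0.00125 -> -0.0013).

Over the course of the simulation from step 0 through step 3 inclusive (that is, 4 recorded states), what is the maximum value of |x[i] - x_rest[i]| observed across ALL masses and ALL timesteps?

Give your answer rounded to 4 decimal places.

Step 0: x=[4.0000 6.0000] v=[0.0000 -2.0000]
Step 1: x=[3.8400 5.7600] v=[-0.8000 -1.2000]
Step 2: x=[3.5264 5.6864] v=[-1.5680 -0.3680]
Step 3: x=[3.1035 5.7600] v=[-2.1146 0.3680]
Max displacement = 2.3136

Answer: 2.3136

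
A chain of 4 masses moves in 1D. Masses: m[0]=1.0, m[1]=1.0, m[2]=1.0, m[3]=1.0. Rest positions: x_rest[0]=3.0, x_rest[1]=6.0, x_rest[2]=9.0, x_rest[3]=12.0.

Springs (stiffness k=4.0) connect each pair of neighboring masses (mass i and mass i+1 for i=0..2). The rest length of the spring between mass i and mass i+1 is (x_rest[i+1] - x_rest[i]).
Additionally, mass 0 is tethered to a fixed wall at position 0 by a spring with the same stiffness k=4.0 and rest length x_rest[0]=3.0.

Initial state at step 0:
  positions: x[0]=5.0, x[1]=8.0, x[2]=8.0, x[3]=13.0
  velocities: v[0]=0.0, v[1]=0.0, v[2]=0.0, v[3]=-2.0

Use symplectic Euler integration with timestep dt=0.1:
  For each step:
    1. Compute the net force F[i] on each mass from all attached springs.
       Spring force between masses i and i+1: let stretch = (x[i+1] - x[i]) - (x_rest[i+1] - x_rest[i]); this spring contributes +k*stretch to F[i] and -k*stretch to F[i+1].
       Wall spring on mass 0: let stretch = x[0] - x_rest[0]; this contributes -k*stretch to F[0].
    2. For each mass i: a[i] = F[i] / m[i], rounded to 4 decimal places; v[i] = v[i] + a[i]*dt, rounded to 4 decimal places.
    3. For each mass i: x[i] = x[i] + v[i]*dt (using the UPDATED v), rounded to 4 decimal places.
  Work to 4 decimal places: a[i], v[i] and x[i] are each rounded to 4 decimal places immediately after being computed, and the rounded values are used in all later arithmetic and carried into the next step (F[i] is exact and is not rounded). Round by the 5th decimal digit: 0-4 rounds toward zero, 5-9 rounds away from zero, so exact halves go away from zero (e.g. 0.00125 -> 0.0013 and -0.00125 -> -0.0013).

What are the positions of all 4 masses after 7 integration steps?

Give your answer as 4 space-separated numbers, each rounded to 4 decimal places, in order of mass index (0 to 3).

Answer: 3.0363 6.0378 10.7957 10.8775

Derivation:
Step 0: x=[5.0000 8.0000 8.0000 13.0000] v=[0.0000 0.0000 0.0000 -2.0000]
Step 1: x=[4.9200 7.8800 8.2000 12.7200] v=[-0.8000 -1.2000 2.0000 -2.8000]
Step 2: x=[4.7616 7.6544 8.5680 12.3792] v=[-1.5840 -2.2560 3.6800 -3.4080]
Step 3: x=[4.5285 7.3496 9.0519 12.0060] v=[-2.3315 -3.0477 4.8390 -3.7325]
Step 4: x=[4.2271 7.0001 9.5859 11.6346] v=[-3.0145 -3.4952 5.3397 -3.7141]
Step 5: x=[3.8675 6.6431 10.0984 11.3012] v=[-3.5961 -3.5701 5.1249 -3.3336]
Step 6: x=[3.4642 6.3133 10.5208 11.0397] v=[-4.0329 -3.2982 4.2239 -2.6147]
Step 7: x=[3.0363 6.0378 10.7957 10.8775] v=[-4.2789 -2.7548 2.7485 -1.6223]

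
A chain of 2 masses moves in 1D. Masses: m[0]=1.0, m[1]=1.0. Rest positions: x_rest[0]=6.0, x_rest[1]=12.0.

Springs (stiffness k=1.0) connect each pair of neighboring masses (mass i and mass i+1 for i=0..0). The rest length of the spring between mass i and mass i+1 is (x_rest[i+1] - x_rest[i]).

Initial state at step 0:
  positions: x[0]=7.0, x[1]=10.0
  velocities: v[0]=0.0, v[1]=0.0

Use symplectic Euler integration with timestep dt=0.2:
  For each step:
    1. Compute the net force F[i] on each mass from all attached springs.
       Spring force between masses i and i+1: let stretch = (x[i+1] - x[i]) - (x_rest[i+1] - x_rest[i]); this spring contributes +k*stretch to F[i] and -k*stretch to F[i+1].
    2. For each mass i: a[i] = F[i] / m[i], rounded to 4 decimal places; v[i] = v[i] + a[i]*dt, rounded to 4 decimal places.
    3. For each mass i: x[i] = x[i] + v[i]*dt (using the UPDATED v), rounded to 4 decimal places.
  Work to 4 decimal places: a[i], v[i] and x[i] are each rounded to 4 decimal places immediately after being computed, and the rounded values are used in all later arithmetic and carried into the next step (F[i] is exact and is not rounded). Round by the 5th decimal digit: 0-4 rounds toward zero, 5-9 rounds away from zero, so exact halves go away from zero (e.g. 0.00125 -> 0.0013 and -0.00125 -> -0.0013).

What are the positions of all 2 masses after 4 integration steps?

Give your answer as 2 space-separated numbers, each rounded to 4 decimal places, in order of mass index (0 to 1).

Step 0: x=[7.0000 10.0000] v=[0.0000 0.0000]
Step 1: x=[6.8800 10.1200] v=[-0.6000 0.6000]
Step 2: x=[6.6496 10.3504] v=[-1.1520 1.1520]
Step 3: x=[6.3272 10.6728] v=[-1.6118 1.6118]
Step 4: x=[5.9387 11.0613] v=[-1.9427 1.9427]

Answer: 5.9387 11.0613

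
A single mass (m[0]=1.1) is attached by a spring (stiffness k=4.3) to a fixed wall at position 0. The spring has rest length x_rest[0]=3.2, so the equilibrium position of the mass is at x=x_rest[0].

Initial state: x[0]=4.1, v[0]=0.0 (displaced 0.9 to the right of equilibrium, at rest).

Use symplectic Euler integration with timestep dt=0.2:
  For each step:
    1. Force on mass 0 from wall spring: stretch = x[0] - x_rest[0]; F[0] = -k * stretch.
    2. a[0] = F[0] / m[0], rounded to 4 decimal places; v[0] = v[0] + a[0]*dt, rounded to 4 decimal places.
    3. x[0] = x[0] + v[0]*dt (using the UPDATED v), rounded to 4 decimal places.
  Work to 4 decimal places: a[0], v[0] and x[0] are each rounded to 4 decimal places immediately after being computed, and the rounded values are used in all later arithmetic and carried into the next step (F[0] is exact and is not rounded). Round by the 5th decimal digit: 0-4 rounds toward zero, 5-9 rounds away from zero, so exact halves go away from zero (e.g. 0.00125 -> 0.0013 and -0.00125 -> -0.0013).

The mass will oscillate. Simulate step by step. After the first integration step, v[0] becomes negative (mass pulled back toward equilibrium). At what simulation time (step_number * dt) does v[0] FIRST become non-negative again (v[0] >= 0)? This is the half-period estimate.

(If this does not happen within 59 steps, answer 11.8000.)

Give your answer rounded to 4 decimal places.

Answer: 1.6000

Derivation:
Step 0: x=[4.1000] v=[0.0000]
Step 1: x=[3.9593] v=[-0.7036]
Step 2: x=[3.6999] v=[-1.2972]
Step 3: x=[3.3623] v=[-1.6880]
Step 4: x=[2.9993] v=[-1.8149]
Step 5: x=[2.6677] v=[-1.6580]
Step 6: x=[2.4193] v=[-1.2418]
Step 7: x=[2.2930] v=[-0.6314]
Step 8: x=[2.3085] v=[0.0777]
First v>=0 after going negative at step 8, time=1.6000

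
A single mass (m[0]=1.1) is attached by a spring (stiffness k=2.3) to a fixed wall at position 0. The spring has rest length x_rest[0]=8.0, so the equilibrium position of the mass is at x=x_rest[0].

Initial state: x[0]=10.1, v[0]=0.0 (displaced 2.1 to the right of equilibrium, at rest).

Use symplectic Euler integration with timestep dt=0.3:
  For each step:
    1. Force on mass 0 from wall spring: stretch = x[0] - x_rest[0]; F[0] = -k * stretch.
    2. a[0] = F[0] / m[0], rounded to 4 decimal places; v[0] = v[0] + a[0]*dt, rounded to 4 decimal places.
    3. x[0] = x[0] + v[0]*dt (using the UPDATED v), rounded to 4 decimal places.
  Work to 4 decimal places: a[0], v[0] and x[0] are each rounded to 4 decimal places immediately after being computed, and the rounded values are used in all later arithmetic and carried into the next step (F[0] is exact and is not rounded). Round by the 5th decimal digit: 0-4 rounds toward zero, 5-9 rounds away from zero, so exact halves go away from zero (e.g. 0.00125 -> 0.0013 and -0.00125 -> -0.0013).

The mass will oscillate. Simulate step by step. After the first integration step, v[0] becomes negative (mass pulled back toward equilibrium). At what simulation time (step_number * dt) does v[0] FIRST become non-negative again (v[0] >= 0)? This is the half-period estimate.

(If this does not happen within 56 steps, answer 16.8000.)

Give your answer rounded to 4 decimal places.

Step 0: x=[10.1000] v=[0.0000]
Step 1: x=[9.7048] v=[-1.3173]
Step 2: x=[8.9888] v=[-2.3867]
Step 3: x=[8.0867] v=[-3.0070]
Step 4: x=[7.1683] v=[-3.0614]
Step 5: x=[6.4064] v=[-2.5397]
Step 6: x=[5.9444] v=[-1.5401]
Step 7: x=[5.8692] v=[-0.2507]
Step 8: x=[6.1950] v=[1.0859]
First v>=0 after going negative at step 8, time=2.4000

Answer: 2.4000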